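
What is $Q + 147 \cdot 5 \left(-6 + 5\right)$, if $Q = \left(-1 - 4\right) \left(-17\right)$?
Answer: $-650$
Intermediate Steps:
$Q = 85$ ($Q = \left(-5\right) \left(-17\right) = 85$)
$Q + 147 \cdot 5 \left(-6 + 5\right) = 85 + 147 \cdot 5 \left(-6 + 5\right) = 85 + 147 \cdot 5 \left(-1\right) = 85 + 147 \left(-5\right) = 85 - 735 = -650$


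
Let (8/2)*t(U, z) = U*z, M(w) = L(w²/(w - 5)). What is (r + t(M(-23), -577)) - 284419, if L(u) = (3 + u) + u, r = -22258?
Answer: -16892913/56 ≈ -3.0166e+5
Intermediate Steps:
L(u) = 3 + 2*u
M(w) = 3 + 2*w²/(-5 + w) (M(w) = 3 + 2*(w²/(w - 5)) = 3 + 2*(w²/(-5 + w)) = 3 + 2*w²/(-5 + w))
t(U, z) = U*z/4 (t(U, z) = (U*z)/4 = U*z/4)
(r + t(M(-23), -577)) - 284419 = (-22258 + (¼)*((-15 + 2*(-23)² + 3*(-23))/(-5 - 23))*(-577)) - 284419 = (-22258 + (¼)*((-15 + 2*529 - 69)/(-28))*(-577)) - 284419 = (-22258 + (¼)*(-(-15 + 1058 - 69)/28)*(-577)) - 284419 = (-22258 + (¼)*(-1/28*974)*(-577)) - 284419 = (-22258 + (¼)*(-487/14)*(-577)) - 284419 = (-22258 + 280999/56) - 284419 = -965449/56 - 284419 = -16892913/56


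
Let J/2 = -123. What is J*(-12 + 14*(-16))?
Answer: 58056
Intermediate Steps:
J = -246 (J = 2*(-123) = -246)
J*(-12 + 14*(-16)) = -246*(-12 + 14*(-16)) = -246*(-12 - 224) = -246*(-236) = 58056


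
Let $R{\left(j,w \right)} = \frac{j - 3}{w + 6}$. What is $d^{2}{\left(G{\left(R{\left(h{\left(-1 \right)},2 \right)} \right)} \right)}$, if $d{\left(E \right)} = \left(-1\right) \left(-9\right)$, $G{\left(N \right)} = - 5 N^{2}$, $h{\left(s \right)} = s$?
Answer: $81$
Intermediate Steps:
$R{\left(j,w \right)} = \frac{-3 + j}{6 + w}$
$d{\left(E \right)} = 9$
$d^{2}{\left(G{\left(R{\left(h{\left(-1 \right)},2 \right)} \right)} \right)} = 9^{2} = 81$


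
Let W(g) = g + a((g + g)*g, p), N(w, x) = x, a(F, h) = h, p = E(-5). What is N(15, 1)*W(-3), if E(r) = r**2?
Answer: 22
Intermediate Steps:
p = 25 (p = (-5)**2 = 25)
W(g) = 25 + g (W(g) = g + 25 = 25 + g)
N(15, 1)*W(-3) = 1*(25 - 3) = 1*22 = 22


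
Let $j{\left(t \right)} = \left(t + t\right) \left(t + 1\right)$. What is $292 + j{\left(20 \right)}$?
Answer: $1132$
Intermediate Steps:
$j{\left(t \right)} = 2 t \left(1 + t\right)$
$292 + j{\left(20 \right)} = 292 + 2 \cdot 20 \left(1 + 20\right) = 292 + 2 \cdot 20 \cdot 21 = 292 + 840 = 1132$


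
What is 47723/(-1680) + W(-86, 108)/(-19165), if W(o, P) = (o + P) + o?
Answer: -36580151/1287888 ≈ -28.403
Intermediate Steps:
W(o, P) = P + 2*o (W(o, P) = (P + o) + o = P + 2*o)
47723/(-1680) + W(-86, 108)/(-19165) = 47723/(-1680) + (108 + 2*(-86))/(-19165) = 47723*(-1/1680) + (108 - 172)*(-1/19165) = -47723/1680 - 64*(-1/19165) = -47723/1680 + 64/19165 = -36580151/1287888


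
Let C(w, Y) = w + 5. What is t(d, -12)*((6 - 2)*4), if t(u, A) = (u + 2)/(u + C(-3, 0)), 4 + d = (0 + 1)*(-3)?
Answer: 16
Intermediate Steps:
C(w, Y) = 5 + w
d = -7 (d = -4 + (0 + 1)*(-3) = -4 + 1*(-3) = -4 - 3 = -7)
t(u, A) = 1 (t(u, A) = (u + 2)/(u + (5 - 3)) = (2 + u)/(u + 2) = (2 + u)/(2 + u) = 1)
t(d, -12)*((6 - 2)*4) = 1*((6 - 2)*4) = 1*(4*4) = 1*16 = 16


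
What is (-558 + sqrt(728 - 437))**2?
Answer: (558 - sqrt(291))**2 ≈ 2.9262e+5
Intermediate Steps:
(-558 + sqrt(728 - 437))**2 = (-558 + sqrt(291))**2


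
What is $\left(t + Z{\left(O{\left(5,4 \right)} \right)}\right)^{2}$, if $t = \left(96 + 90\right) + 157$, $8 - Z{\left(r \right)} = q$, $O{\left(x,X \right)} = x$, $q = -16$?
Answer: $134689$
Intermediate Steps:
$Z{\left(r \right)} = 24$ ($Z{\left(r \right)} = 8 - -16 = 8 + 16 = 24$)
$t = 343$ ($t = 186 + 157 = 343$)
$\left(t + Z{\left(O{\left(5,4 \right)} \right)}\right)^{2} = \left(343 + 24\right)^{2} = 367^{2} = 134689$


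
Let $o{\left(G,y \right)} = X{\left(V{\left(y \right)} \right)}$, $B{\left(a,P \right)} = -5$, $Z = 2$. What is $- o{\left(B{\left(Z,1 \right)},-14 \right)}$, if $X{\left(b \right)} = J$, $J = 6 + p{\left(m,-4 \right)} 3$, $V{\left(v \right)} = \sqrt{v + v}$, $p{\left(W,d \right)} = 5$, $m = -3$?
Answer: $-21$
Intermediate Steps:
$V{\left(v \right)} = \sqrt{2} \sqrt{v}$ ($V{\left(v \right)} = \sqrt{2 v} = \sqrt{2} \sqrt{v}$)
$J = 21$ ($J = 6 + 5 \cdot 3 = 6 + 15 = 21$)
$X{\left(b \right)} = 21$
$o{\left(G,y \right)} = 21$
$- o{\left(B{\left(Z,1 \right)},-14 \right)} = \left(-1\right) 21 = -21$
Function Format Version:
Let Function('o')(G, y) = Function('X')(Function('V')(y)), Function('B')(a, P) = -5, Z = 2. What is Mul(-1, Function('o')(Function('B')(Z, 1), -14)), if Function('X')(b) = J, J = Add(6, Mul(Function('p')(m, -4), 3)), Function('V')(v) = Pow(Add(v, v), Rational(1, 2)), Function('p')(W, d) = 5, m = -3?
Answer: -21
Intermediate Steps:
Function('V')(v) = Mul(Pow(2, Rational(1, 2)), Pow(v, Rational(1, 2))) (Function('V')(v) = Pow(Mul(2, v), Rational(1, 2)) = Mul(Pow(2, Rational(1, 2)), Pow(v, Rational(1, 2))))
J = 21 (J = Add(6, Mul(5, 3)) = Add(6, 15) = 21)
Function('X')(b) = 21
Function('o')(G, y) = 21
Mul(-1, Function('o')(Function('B')(Z, 1), -14)) = Mul(-1, 21) = -21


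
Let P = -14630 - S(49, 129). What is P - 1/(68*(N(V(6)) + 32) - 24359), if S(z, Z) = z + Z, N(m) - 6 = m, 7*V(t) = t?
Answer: -2251067729/152017 ≈ -14808.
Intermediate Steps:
V(t) = t/7
N(m) = 6 + m
S(z, Z) = Z + z
P = -14808 (P = -14630 - (129 + 49) = -14630 - 1*178 = -14630 - 178 = -14808)
P - 1/(68*(N(V(6)) + 32) - 24359) = -14808 - 1/(68*((6 + (⅐)*6) + 32) - 24359) = -14808 - 1/(68*((6 + 6/7) + 32) - 24359) = -14808 - 1/(68*(48/7 + 32) - 24359) = -14808 - 1/(68*(272/7) - 24359) = -14808 - 1/(18496/7 - 24359) = -14808 - 1/(-152017/7) = -14808 - 1*(-7/152017) = -14808 + 7/152017 = -2251067729/152017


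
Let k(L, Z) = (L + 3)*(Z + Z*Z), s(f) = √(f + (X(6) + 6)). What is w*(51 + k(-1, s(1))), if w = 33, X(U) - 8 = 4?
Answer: 2937 + 66*√19 ≈ 3224.7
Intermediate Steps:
X(U) = 12 (X(U) = 8 + 4 = 12)
s(f) = √(18 + f) (s(f) = √(f + (12 + 6)) = √(f + 18) = √(18 + f))
k(L, Z) = (3 + L)*(Z + Z²)
w*(51 + k(-1, s(1))) = 33*(51 + √(18 + 1)*(3 - 1 + 3*√(18 + 1) - √(18 + 1))) = 33*(51 + √19*(3 - 1 + 3*√19 - √19)) = 33*(51 + √19*(2 + 2*√19)) = 1683 + 33*√19*(2 + 2*√19)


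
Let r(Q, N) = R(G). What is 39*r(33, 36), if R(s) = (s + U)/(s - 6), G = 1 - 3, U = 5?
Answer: -117/8 ≈ -14.625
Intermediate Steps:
G = -2
R(s) = (5 + s)/(-6 + s) (R(s) = (s + 5)/(s - 6) = (5 + s)/(-6 + s))
r(Q, N) = -3/8 (r(Q, N) = (5 - 2)/(-6 - 2) = 3/(-8) = -⅛*3 = -3/8)
39*r(33, 36) = 39*(-3/8) = -117/8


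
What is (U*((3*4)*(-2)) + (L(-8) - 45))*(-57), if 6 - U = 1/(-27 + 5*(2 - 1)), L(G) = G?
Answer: 124203/11 ≈ 11291.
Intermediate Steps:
U = 133/22 (U = 6 - 1/(-27 + 5*(2 - 1)) = 6 - 1/(-27 + 5*1) = 6 - 1/(-27 + 5) = 6 - 1/(-22) = 6 - 1*(-1/22) = 6 + 1/22 = 133/22 ≈ 6.0455)
(U*((3*4)*(-2)) + (L(-8) - 45))*(-57) = (133*((3*4)*(-2))/22 + (-8 - 45))*(-57) = (133*(12*(-2))/22 - 53)*(-57) = ((133/22)*(-24) - 53)*(-57) = (-1596/11 - 53)*(-57) = -2179/11*(-57) = 124203/11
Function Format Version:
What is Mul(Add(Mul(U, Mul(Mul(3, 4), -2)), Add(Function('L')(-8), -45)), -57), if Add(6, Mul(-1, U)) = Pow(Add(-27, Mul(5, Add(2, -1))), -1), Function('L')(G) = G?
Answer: Rational(124203, 11) ≈ 11291.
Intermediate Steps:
U = Rational(133, 22) (U = Add(6, Mul(-1, Pow(Add(-27, Mul(5, Add(2, -1))), -1))) = Add(6, Mul(-1, Pow(Add(-27, Mul(5, 1)), -1))) = Add(6, Mul(-1, Pow(Add(-27, 5), -1))) = Add(6, Mul(-1, Pow(-22, -1))) = Add(6, Mul(-1, Rational(-1, 22))) = Add(6, Rational(1, 22)) = Rational(133, 22) ≈ 6.0455)
Mul(Add(Mul(U, Mul(Mul(3, 4), -2)), Add(Function('L')(-8), -45)), -57) = Mul(Add(Mul(Rational(133, 22), Mul(Mul(3, 4), -2)), Add(-8, -45)), -57) = Mul(Add(Mul(Rational(133, 22), Mul(12, -2)), -53), -57) = Mul(Add(Mul(Rational(133, 22), -24), -53), -57) = Mul(Add(Rational(-1596, 11), -53), -57) = Mul(Rational(-2179, 11), -57) = Rational(124203, 11)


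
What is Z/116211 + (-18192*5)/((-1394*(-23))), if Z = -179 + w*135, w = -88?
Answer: -5478594109/1862978541 ≈ -2.9408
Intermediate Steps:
Z = -12059 (Z = -179 - 88*135 = -179 - 11880 = -12059)
Z/116211 + (-18192*5)/((-1394*(-23))) = -12059/116211 + (-18192*5)/((-1394*(-23))) = -12059*1/116211 - 90960/32062 = -12059/116211 - 90960*1/32062 = -12059/116211 - 45480/16031 = -5478594109/1862978541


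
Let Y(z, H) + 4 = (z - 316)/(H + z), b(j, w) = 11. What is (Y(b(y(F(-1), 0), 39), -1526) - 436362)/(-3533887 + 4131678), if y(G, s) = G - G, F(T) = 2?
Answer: -132218837/181130673 ≈ -0.72996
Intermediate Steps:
y(G, s) = 0
Y(z, H) = -4 + (-316 + z)/(H + z) (Y(z, H) = -4 + (z - 316)/(H + z) = -4 + (-316 + z)/(H + z))
(Y(b(y(F(-1), 0), 39), -1526) - 436362)/(-3533887 + 4131678) = ((-316 - 4*(-1526) - 3*11)/(-1526 + 11) - 436362)/(-3533887 + 4131678) = ((-316 + 6104 - 33)/(-1515) - 436362)/597791 = (-1/1515*5755 - 436362)*(1/597791) = (-1151/303 - 436362)*(1/597791) = -132218837/303*1/597791 = -132218837/181130673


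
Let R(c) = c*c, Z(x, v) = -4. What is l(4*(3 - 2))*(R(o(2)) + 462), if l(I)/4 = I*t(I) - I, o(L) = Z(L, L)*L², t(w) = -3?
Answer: -45952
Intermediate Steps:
o(L) = -4*L²
R(c) = c²
l(I) = -16*I (l(I) = 4*(I*(-3) - I) = 4*(-3*I - I) = 4*(-4*I) = -16*I)
l(4*(3 - 2))*(R(o(2)) + 462) = (-64*(3 - 2))*((-4*2²)² + 462) = (-64)*((-4*4)² + 462) = (-16*4)*((-16)² + 462) = -64*(256 + 462) = -64*718 = -45952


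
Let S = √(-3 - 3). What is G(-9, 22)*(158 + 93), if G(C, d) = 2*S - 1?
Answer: -251 + 502*I*√6 ≈ -251.0 + 1229.6*I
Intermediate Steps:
S = I*√6 (S = √(-6) = I*√6 ≈ 2.4495*I)
G(C, d) = -1 + 2*I*√6 (G(C, d) = 2*(I*√6) - 1 = 2*I*√6 - 1 = -1 + 2*I*√6)
G(-9, 22)*(158 + 93) = (-1 + 2*I*√6)*(158 + 93) = (-1 + 2*I*√6)*251 = -251 + 502*I*√6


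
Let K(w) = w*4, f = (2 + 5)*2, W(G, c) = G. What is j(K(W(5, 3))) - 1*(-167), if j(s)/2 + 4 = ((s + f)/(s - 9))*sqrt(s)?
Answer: 159 + 136*sqrt(5)/11 ≈ 186.65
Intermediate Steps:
f = 14 (f = 7*2 = 14)
K(w) = 4*w
j(s) = -8 + 2*sqrt(s)*(14 + s)/(-9 + s) (j(s) = -8 + 2*(((s + 14)/(s - 9))*sqrt(s)) = -8 + 2*(((14 + s)/(-9 + s))*sqrt(s)) = -8 + 2*(sqrt(s)*(14 + s)/(-9 + s)) = -8 + 2*sqrt(s)*(14 + s)/(-9 + s))
j(K(W(5, 3))) - 1*(-167) = 2*(36 + (4*5)**(3/2) - 16*5 + 14*sqrt(4*5))/(-9 + 4*5) - 1*(-167) = 2*(36 + 20**(3/2) - 4*20 + 14*sqrt(20))/(-9 + 20) + 167 = 2*(36 + 40*sqrt(5) - 80 + 14*(2*sqrt(5)))/11 + 167 = 2*(1/11)*(36 + 40*sqrt(5) - 80 + 28*sqrt(5)) + 167 = 2*(1/11)*(-44 + 68*sqrt(5)) + 167 = (-8 + 136*sqrt(5)/11) + 167 = 159 + 136*sqrt(5)/11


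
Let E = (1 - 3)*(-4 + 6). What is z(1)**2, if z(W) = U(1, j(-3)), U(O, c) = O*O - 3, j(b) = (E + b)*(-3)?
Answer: 4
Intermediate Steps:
E = -4 (E = -2*2 = -4)
j(b) = 12 - 3*b (j(b) = (-4 + b)*(-3) = 12 - 3*b)
U(O, c) = -3 + O**2 (U(O, c) = O**2 - 3 = -3 + O**2)
z(W) = -2 (z(W) = -3 + 1**2 = -3 + 1 = -2)
z(1)**2 = (-2)**2 = 4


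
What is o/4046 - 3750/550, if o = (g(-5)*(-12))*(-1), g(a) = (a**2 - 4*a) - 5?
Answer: -149085/22253 ≈ -6.6995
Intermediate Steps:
g(a) = -5 + a**2 - 4*a
o = 480 (o = ((-5 + (-5)**2 - 4*(-5))*(-12))*(-1) = ((-5 + 25 + 20)*(-12))*(-1) = (40*(-12))*(-1) = -480*(-1) = 480)
o/4046 - 3750/550 = 480/4046 - 3750/550 = 480*(1/4046) - 3750*1/550 = 240/2023 - 75/11 = -149085/22253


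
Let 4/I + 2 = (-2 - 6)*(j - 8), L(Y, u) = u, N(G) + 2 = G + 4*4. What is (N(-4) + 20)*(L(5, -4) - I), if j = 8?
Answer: -60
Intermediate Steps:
N(G) = 14 + G (N(G) = -2 + (G + 4*4) = -2 + (G + 16) = -2 + (16 + G) = 14 + G)
I = -2 (I = 4/(-2 + (-2 - 6)*(8 - 8)) = 4/(-2 - 8*0) = 4/(-2 + 0) = 4/(-2) = 4*(-1/2) = -2)
(N(-4) + 20)*(L(5, -4) - I) = ((14 - 4) + 20)*(-4 - 1*(-2)) = (10 + 20)*(-4 + 2) = 30*(-2) = -60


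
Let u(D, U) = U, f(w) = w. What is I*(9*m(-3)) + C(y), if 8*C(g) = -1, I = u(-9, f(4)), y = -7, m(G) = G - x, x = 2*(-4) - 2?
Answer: 2015/8 ≈ 251.88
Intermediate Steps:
x = -10 (x = -8 - 2 = -10)
m(G) = 10 + G (m(G) = G - 1*(-10) = G + 10 = 10 + G)
I = 4
C(g) = -1/8 (C(g) = (1/8)*(-1) = -1/8)
I*(9*m(-3)) + C(y) = 4*(9*(10 - 3)) - 1/8 = 4*(9*7) - 1/8 = 4*63 - 1/8 = 252 - 1/8 = 2015/8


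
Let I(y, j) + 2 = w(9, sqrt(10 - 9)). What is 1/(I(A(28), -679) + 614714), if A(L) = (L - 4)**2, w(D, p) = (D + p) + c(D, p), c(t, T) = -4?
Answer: 1/614718 ≈ 1.6268e-6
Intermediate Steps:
w(D, p) = -4 + D + p (w(D, p) = (D + p) - 4 = -4 + D + p)
A(L) = (-4 + L)**2
I(y, j) = 4 (I(y, j) = -2 + (-4 + 9 + sqrt(10 - 9)) = -2 + (-4 + 9 + sqrt(1)) = -2 + (-4 + 9 + 1) = -2 + 6 = 4)
1/(I(A(28), -679) + 614714) = 1/(4 + 614714) = 1/614718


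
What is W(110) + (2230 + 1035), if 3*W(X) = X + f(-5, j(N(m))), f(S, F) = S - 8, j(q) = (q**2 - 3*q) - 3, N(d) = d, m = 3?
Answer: 9892/3 ≈ 3297.3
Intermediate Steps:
j(q) = -3 + q**2 - 3*q
f(S, F) = -8 + S
W(X) = -13/3 + X/3 (W(X) = (X + (-8 - 5))/3 = (X - 13)/3 = (-13 + X)/3 = -13/3 + X/3)
W(110) + (2230 + 1035) = (-13/3 + (1/3)*110) + (2230 + 1035) = (-13/3 + 110/3) + 3265 = 97/3 + 3265 = 9892/3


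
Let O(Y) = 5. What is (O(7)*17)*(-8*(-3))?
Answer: 2040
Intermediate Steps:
(O(7)*17)*(-8*(-3)) = (5*17)*(-8*(-3)) = 85*24 = 2040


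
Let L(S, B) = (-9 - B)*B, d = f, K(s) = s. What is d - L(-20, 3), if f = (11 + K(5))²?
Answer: 292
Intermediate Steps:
f = 256 (f = (11 + 5)² = 16² = 256)
d = 256
L(S, B) = B*(-9 - B)
d - L(-20, 3) = 256 - (-1)*3*(9 + 3) = 256 - (-1)*3*12 = 256 - 1*(-36) = 256 + 36 = 292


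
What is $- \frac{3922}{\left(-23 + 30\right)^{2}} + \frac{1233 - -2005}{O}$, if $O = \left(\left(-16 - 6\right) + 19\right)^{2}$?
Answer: $\frac{123364}{441} \approx 279.74$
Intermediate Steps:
$O = 9$ ($O = \left(-22 + 19\right)^{2} = \left(-3\right)^{2} = 9$)
$- \frac{3922}{\left(-23 + 30\right)^{2}} + \frac{1233 - -2005}{O} = - \frac{3922}{\left(-23 + 30\right)^{2}} + \frac{1233 - -2005}{9} = - \frac{3922}{7^{2}} + \left(1233 + 2005\right) \frac{1}{9} = - \frac{3922}{49} + 3238 \cdot \frac{1}{9} = \left(-3922\right) \frac{1}{49} + \frac{3238}{9} = - \frac{3922}{49} + \frac{3238}{9} = \frac{123364}{441}$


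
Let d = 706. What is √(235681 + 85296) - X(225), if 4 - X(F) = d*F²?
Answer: 35741246 + √320977 ≈ 3.5742e+7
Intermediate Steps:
X(F) = 4 - 706*F²
√(235681 + 85296) - X(225) = √(235681 + 85296) - (4 - 706*225²) = √320977 - (4 - 706*50625) = √320977 - (4 - 35741250) = √320977 - 1*(-35741246) = √320977 + 35741246 = 35741246 + √320977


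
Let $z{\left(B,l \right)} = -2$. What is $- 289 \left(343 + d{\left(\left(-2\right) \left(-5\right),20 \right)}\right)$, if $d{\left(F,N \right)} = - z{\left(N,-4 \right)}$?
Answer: $-99705$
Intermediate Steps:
$d{\left(F,N \right)} = 2$ ($d{\left(F,N \right)} = \left(-1\right) \left(-2\right) = 2$)
$- 289 \left(343 + d{\left(\left(-2\right) \left(-5\right),20 \right)}\right) = - 289 \left(343 + 2\right) = \left(-289\right) 345 = -99705$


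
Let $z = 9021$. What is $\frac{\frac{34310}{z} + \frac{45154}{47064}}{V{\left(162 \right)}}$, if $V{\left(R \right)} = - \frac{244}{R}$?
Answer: $- \frac{9099450333}{2877602776} \approx -3.1622$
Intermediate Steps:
$\frac{\frac{34310}{z} + \frac{45154}{47064}}{V{\left(162 \right)}} = \frac{\frac{34310}{9021} + \frac{45154}{47064}}{\left(-244\right) \frac{1}{162}} = \frac{34310 \cdot \frac{1}{9021} + 45154 \cdot \frac{1}{47064}}{\left(-244\right) \frac{1}{162}} = \frac{\frac{34310}{9021} + \frac{22577}{23532}}{- \frac{122}{81}} = \frac{112338893}{23586908} \left(- \frac{81}{122}\right) = - \frac{9099450333}{2877602776}$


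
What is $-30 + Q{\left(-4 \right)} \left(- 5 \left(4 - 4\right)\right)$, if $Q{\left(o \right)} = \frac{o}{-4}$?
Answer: $-30$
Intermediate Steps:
$Q{\left(o \right)} = - \frac{o}{4}$ ($Q{\left(o \right)} = o \left(- \frac{1}{4}\right) = - \frac{o}{4}$)
$-30 + Q{\left(-4 \right)} \left(- 5 \left(4 - 4\right)\right) = -30 + \left(- \frac{1}{4}\right) \left(-4\right) \left(- 5 \left(4 - 4\right)\right) = -30 + 1 \left(\left(-5\right) 0\right) = -30 + 1 \cdot 0 = -30 + 0 = -30$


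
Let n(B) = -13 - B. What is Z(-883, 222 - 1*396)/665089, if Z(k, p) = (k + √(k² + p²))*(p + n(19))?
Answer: 181898/665089 - 206*√809965/665089 ≈ -0.0052594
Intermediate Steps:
Z(k, p) = (-32 + p)*(k + √(k² + p²)) (Z(k, p) = (k + √(k² + p²))*(p + (-13 - 1*19)) = (k + √(k² + p²))*(p + (-13 - 19)) = (k + √(k² + p²))*(p - 32) = (k + √(k² + p²))*(-32 + p) = (-32 + p)*(k + √(k² + p²)))
Z(-883, 222 - 1*396)/665089 = (-32*(-883) - 32*√((-883)² + (222 - 1*396)²) - 883*(222 - 1*396) + (222 - 1*396)*√((-883)² + (222 - 1*396)²))/665089 = (28256 - 32*√(779689 + (222 - 396)²) - 883*(222 - 396) + (222 - 396)*√(779689 + (222 - 396)²))*(1/665089) = (28256 - 32*√(779689 + (-174)²) - 883*(-174) - 174*√(779689 + (-174)²))*(1/665089) = (28256 - 32*√(779689 + 30276) + 153642 - 174*√(779689 + 30276))*(1/665089) = (28256 - 32*√809965 + 153642 - 174*√809965)*(1/665089) = (181898 - 206*√809965)*(1/665089) = 181898/665089 - 206*√809965/665089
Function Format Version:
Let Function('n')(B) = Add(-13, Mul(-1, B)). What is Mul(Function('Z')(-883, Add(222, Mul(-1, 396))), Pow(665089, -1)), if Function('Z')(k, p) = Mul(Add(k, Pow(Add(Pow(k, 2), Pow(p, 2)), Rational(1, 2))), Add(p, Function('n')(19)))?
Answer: Add(Rational(181898, 665089), Mul(Rational(-206, 665089), Pow(809965, Rational(1, 2)))) ≈ -0.0052594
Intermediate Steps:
Function('Z')(k, p) = Mul(Add(-32, p), Add(k, Pow(Add(Pow(k, 2), Pow(p, 2)), Rational(1, 2)))) (Function('Z')(k, p) = Mul(Add(k, Pow(Add(Pow(k, 2), Pow(p, 2)), Rational(1, 2))), Add(p, Add(-13, Mul(-1, 19)))) = Mul(Add(k, Pow(Add(Pow(k, 2), Pow(p, 2)), Rational(1, 2))), Add(p, Add(-13, -19))) = Mul(Add(k, Pow(Add(Pow(k, 2), Pow(p, 2)), Rational(1, 2))), Add(p, -32)) = Mul(Add(k, Pow(Add(Pow(k, 2), Pow(p, 2)), Rational(1, 2))), Add(-32, p)) = Mul(Add(-32, p), Add(k, Pow(Add(Pow(k, 2), Pow(p, 2)), Rational(1, 2)))))
Mul(Function('Z')(-883, Add(222, Mul(-1, 396))), Pow(665089, -1)) = Mul(Add(Mul(-32, -883), Mul(-32, Pow(Add(Pow(-883, 2), Pow(Add(222, Mul(-1, 396)), 2)), Rational(1, 2))), Mul(-883, Add(222, Mul(-1, 396))), Mul(Add(222, Mul(-1, 396)), Pow(Add(Pow(-883, 2), Pow(Add(222, Mul(-1, 396)), 2)), Rational(1, 2)))), Pow(665089, -1)) = Mul(Add(28256, Mul(-32, Pow(Add(779689, Pow(Add(222, -396), 2)), Rational(1, 2))), Mul(-883, Add(222, -396)), Mul(Add(222, -396), Pow(Add(779689, Pow(Add(222, -396), 2)), Rational(1, 2)))), Rational(1, 665089)) = Mul(Add(28256, Mul(-32, Pow(Add(779689, Pow(-174, 2)), Rational(1, 2))), Mul(-883, -174), Mul(-174, Pow(Add(779689, Pow(-174, 2)), Rational(1, 2)))), Rational(1, 665089)) = Mul(Add(28256, Mul(-32, Pow(Add(779689, 30276), Rational(1, 2))), 153642, Mul(-174, Pow(Add(779689, 30276), Rational(1, 2)))), Rational(1, 665089)) = Mul(Add(28256, Mul(-32, Pow(809965, Rational(1, 2))), 153642, Mul(-174, Pow(809965, Rational(1, 2)))), Rational(1, 665089)) = Mul(Add(181898, Mul(-206, Pow(809965, Rational(1, 2)))), Rational(1, 665089)) = Add(Rational(181898, 665089), Mul(Rational(-206, 665089), Pow(809965, Rational(1, 2))))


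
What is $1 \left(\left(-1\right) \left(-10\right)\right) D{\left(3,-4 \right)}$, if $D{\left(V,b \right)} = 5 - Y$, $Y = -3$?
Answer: $80$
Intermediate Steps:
$D{\left(V,b \right)} = 8$ ($D{\left(V,b \right)} = 5 - -3 = 5 + 3 = 8$)
$1 \left(\left(-1\right) \left(-10\right)\right) D{\left(3,-4 \right)} = 1 \left(\left(-1\right) \left(-10\right)\right) 8 = 1 \cdot 10 \cdot 8 = 10 \cdot 8 = 80$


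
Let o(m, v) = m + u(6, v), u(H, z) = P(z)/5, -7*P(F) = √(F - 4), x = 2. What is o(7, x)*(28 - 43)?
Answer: -105 + 3*I*√2/7 ≈ -105.0 + 0.60609*I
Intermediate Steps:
P(F) = -√(-4 + F)/7 (P(F) = -√(F - 4)/7 = -√(-4 + F)/7)
u(H, z) = -√(-4 + z)/35 (u(H, z) = -√(-4 + z)/7/5 = -√(-4 + z)/7*(⅕) = -√(-4 + z)/35)
o(m, v) = m - √(-4 + v)/35
o(7, x)*(28 - 43) = (7 - √(-4 + 2)/35)*(28 - 43) = (7 - I*√2/35)*(-15) = -105 + 3*I*√2/7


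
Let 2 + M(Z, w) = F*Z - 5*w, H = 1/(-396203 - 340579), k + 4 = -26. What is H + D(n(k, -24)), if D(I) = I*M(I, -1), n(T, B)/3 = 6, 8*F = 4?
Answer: 159144911/736782 ≈ 216.00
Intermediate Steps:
k = -30 (k = -4 - 26 = -30)
F = ½ (F = (⅛)*4 = ½ ≈ 0.50000)
n(T, B) = 18 (n(T, B) = 3*6 = 18)
H = -1/736782 (H = 1/(-736782) = -1/736782 ≈ -1.3573e-6)
M(Z, w) = -2 + Z/2 - 5*w (M(Z, w) = -2 + (Z/2 - 5*w) = -2 + Z/2 - 5*w)
D(I) = I*(3 + I/2) (D(I) = I*(-2 + I/2 - 5*(-1)) = I*(-2 + I/2 + 5) = I*(3 + I/2))
H + D(n(k, -24)) = -1/736782 + (½)*18*(6 + 18) = -1/736782 + (½)*18*24 = -1/736782 + 216 = 159144911/736782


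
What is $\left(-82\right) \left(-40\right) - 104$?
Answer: $3176$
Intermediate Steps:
$\left(-82\right) \left(-40\right) - 104 = 3280 - 104 = 3176$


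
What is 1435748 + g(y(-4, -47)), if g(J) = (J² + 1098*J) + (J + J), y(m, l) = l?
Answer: 1386257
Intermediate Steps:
g(J) = J² + 1100*J (g(J) = (J² + 1098*J) + 2*J = J² + 1100*J)
1435748 + g(y(-4, -47)) = 1435748 - 47*(1100 - 47) = 1435748 - 47*1053 = 1435748 - 49491 = 1386257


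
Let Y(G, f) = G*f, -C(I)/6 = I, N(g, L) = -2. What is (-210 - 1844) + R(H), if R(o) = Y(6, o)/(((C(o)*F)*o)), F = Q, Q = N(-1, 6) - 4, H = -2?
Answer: -24649/12 ≈ -2054.1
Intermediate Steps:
C(I) = -6*I
Q = -6 (Q = -2 - 4 = -6)
F = -6
R(o) = 1/(6*o) (R(o) = (6*o)/(((-6*o*(-6))*o)) = (6*o)/(((36*o)*o)) = (6*o)/((36*o²)) = (6*o)*(1/(36*o²)) = 1/(6*o))
(-210 - 1844) + R(H) = (-210 - 1844) + (⅙)/(-2) = -2054 + (⅙)*(-½) = -2054 - 1/12 = -24649/12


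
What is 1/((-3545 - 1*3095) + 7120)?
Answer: 1/480 ≈ 0.0020833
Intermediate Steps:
1/((-3545 - 1*3095) + 7120) = 1/((-3545 - 3095) + 7120) = 1/(-6640 + 7120) = 1/480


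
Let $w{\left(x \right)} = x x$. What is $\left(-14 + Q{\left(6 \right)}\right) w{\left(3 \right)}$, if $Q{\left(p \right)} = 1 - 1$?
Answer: $-126$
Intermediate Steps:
$Q{\left(p \right)} = 0$ ($Q{\left(p \right)} = 1 - 1 = 0$)
$w{\left(x \right)} = x^{2}$
$\left(-14 + Q{\left(6 \right)}\right) w{\left(3 \right)} = \left(-14 + 0\right) 3^{2} = \left(-14\right) 9 = -126$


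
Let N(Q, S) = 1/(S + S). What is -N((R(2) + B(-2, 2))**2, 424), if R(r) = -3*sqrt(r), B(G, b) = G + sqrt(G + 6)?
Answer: -1/848 ≈ -0.0011792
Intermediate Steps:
B(G, b) = G + sqrt(6 + G)
N(Q, S) = 1/(2*S)
-N((R(2) + B(-2, 2))**2, 424) = -1/(2*424) = -1*1/848 = -1/848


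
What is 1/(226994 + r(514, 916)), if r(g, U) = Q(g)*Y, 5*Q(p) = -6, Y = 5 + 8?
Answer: 5/1134892 ≈ 4.4057e-6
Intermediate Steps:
Y = 13
Q(p) = -6/5 (Q(p) = (1/5)*(-6) = -6/5)
r(g, U) = -78/5 (r(g, U) = -6/5*13 = -78/5)
1/(226994 + r(514, 916)) = 1/(226994 - 78/5) = 1/(1134892/5) = 5/1134892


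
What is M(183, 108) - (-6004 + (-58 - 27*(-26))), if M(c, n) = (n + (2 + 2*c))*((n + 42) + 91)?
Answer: 120076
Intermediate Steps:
M(c, n) = (133 + n)*(2 + n + 2*c) (M(c, n) = (2 + n + 2*c)*((42 + n) + 91) = (2 + n + 2*c)*(133 + n) = (133 + n)*(2 + n + 2*c))
M(183, 108) - (-6004 + (-58 - 27*(-26))) = (266 + 108² + 135*108 + 266*183 + 2*183*108) - (-6004 + (-58 - 27*(-26))) = (266 + 11664 + 14580 + 48678 + 39528) - (-6004 + (-58 + 702)) = 114716 - (-6004 + 644) = 114716 - 1*(-5360) = 114716 + 5360 = 120076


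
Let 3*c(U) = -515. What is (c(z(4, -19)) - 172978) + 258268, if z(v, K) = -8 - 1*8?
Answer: 255355/3 ≈ 85118.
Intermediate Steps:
z(v, K) = -16 (z(v, K) = -8 - 8 = -16)
c(U) = -515/3 (c(U) = (⅓)*(-515) = -515/3)
(c(z(4, -19)) - 172978) + 258268 = (-515/3 - 172978) + 258268 = -519449/3 + 258268 = 255355/3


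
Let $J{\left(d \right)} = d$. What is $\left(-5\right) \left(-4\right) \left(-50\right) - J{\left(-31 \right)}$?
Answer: $-969$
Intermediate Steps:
$\left(-5\right) \left(-4\right) \left(-50\right) - J{\left(-31 \right)} = \left(-5\right) \left(-4\right) \left(-50\right) - -31 = 20 \left(-50\right) + 31 = -1000 + 31 = -969$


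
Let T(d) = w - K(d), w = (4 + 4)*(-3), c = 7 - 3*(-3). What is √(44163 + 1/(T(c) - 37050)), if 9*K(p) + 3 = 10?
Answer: 3*√546333950914930/333673 ≈ 210.15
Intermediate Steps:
K(p) = 7/9 (K(p) = -⅓ + (⅑)*10 = -⅓ + 10/9 = 7/9)
c = 16 (c = 7 + 9 = 16)
w = -24 (w = 8*(-3) = -24)
T(d) = -223/9 (T(d) = -24 - 1*7/9 = -24 - 7/9 = -223/9)
√(44163 + 1/(T(c) - 37050)) = √(44163 + 1/(-223/9 - 37050)) = √(44163 + 1/(-333673/9)) = √(44163 - 9/333673) = √(14736000690/333673) = 3*√546333950914930/333673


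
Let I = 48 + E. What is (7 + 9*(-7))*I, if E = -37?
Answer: -616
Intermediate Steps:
I = 11 (I = 48 - 37 = 11)
(7 + 9*(-7))*I = (7 + 9*(-7))*11 = (7 - 63)*11 = -56*11 = -616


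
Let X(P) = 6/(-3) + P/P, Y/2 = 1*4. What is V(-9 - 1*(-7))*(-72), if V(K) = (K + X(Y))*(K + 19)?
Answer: 3672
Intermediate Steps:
Y = 8 (Y = 2*(1*4) = 2*4 = 8)
X(P) = -1 (X(P) = 6*(-1/3) + 1 = -2 + 1 = -1)
V(K) = (-1 + K)*(19 + K) (V(K) = (K - 1)*(K + 19) = (-1 + K)*(19 + K))
V(-9 - 1*(-7))*(-72) = (-19 + (-9 - 1*(-7))**2 + 18*(-9 - 1*(-7)))*(-72) = (-19 + (-9 + 7)**2 + 18*(-9 + 7))*(-72) = (-19 + (-2)**2 + 18*(-2))*(-72) = (-19 + 4 - 36)*(-72) = -51*(-72) = 3672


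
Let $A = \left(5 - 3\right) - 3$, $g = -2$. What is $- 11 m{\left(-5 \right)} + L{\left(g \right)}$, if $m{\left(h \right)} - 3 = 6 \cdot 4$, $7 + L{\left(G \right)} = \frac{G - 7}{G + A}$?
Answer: $-301$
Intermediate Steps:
$A = -1$ ($A = 2 - 3 = -1$)
$L{\left(G \right)} = -7 + \frac{-7 + G}{-1 + G}$ ($L{\left(G \right)} = -7 + \frac{G - 7}{G - 1} = -7 + \frac{-7 + G}{-1 + G}$)
$m{\left(h \right)} = 27$ ($m{\left(h \right)} = 3 + 6 \cdot 4 = 3 + 24 = 27$)
$- 11 m{\left(-5 \right)} + L{\left(g \right)} = \left(-11\right) 27 - - \frac{12}{-1 - 2} = -297 - - \frac{12}{-3} = -297 - \left(-12\right) \left(- \frac{1}{3}\right) = -297 - 4 = -301$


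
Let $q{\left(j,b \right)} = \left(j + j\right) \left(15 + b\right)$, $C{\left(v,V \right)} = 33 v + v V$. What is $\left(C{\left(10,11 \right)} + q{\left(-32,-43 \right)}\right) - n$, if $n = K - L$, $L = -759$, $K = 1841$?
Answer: $-368$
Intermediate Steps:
$C{\left(v,V \right)} = 33 v + V v$
$q{\left(j,b \right)} = 2 j \left(15 + b\right)$
$n = 2600$ ($n = 1841 - -759 = 1841 + 759 = 2600$)
$\left(C{\left(10,11 \right)} + q{\left(-32,-43 \right)}\right) - n = \left(10 \left(33 + 11\right) + 2 \left(-32\right) \left(15 - 43\right)\right) - 2600 = \left(10 \cdot 44 + 2 \left(-32\right) \left(-28\right)\right) - 2600 = \left(440 + 1792\right) - 2600 = 2232 - 2600 = -368$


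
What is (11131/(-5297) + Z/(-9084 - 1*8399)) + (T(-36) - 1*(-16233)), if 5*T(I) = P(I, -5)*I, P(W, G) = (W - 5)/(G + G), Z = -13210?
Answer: 37510958755662/2315186275 ≈ 16202.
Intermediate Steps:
P(W, G) = (-5 + W)/(2*G) (P(W, G) = (-5 + W)/((2*G)) = (-5 + W)*(1/(2*G)) = (-5 + W)/(2*G))
T(I) = I*(½ - I/10)/5 (T(I) = (((½)*(-5 + I)/(-5))*I)/5 = (((½)*(-⅕)*(-5 + I))*I)/5 = ((½ - I/10)*I)/5 = (I*(½ - I/10))/5 = I*(½ - I/10)/5)
(11131/(-5297) + Z/(-9084 - 1*8399)) + (T(-36) - 1*(-16233)) = (11131/(-5297) - 13210/(-9084 - 1*8399)) + ((1/50)*(-36)*(5 - 1*(-36)) - 1*(-16233)) = (11131*(-1/5297) - 13210/(-9084 - 8399)) + ((1/50)*(-36)*(5 + 36) + 16233) = (-11131/5297 - 13210/(-17483)) + ((1/50)*(-36)*41 + 16233) = (-11131/5297 - 13210*(-1/17483)) + (-738/25 + 16233) = (-11131/5297 + 13210/17483) + 405087/25 = -124629903/92607451 + 405087/25 = 37510958755662/2315186275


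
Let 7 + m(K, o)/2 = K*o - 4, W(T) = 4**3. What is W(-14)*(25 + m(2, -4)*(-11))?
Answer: 28352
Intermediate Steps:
W(T) = 64
m(K, o) = -22 + 2*K*o (m(K, o) = -14 + 2*(K*o - 4) = -14 + 2*(-4 + K*o) = -14 + (-8 + 2*K*o) = -22 + 2*K*o)
W(-14)*(25 + m(2, -4)*(-11)) = 64*(25 + (-22 + 2*2*(-4))*(-11)) = 64*(25 + (-22 - 16)*(-11)) = 64*(25 - 38*(-11)) = 64*(25 + 418) = 64*443 = 28352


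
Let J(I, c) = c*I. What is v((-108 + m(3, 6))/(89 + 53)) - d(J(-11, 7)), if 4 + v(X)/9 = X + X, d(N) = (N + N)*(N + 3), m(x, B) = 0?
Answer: -812644/71 ≈ -11446.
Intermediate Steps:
J(I, c) = I*c
d(N) = 2*N*(3 + N) (d(N) = (2*N)*(3 + N) = 2*N*(3 + N))
v(X) = -36 + 18*X (v(X) = -36 + 9*(X + X) = -36 + 9*(2*X) = -36 + 18*X)
v((-108 + m(3, 6))/(89 + 53)) - d(J(-11, 7)) = (-36 + 18*((-108 + 0)/(89 + 53))) - 2*(-11*7)*(3 - 11*7) = (-36 + 18*(-108/142)) - 2*(-77)*(3 - 77) = (-36 + 18*(-108*1/142)) - 2*(-77)*(-74) = (-36 + 18*(-54/71)) - 1*11396 = (-36 - 972/71) - 11396 = -3528/71 - 11396 = -812644/71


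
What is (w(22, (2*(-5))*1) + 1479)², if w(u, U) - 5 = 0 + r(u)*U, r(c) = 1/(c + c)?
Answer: 1065565449/484 ≈ 2.2016e+6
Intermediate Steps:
r(c) = 1/(2*c)
w(u, U) = 5 + U/(2*u) (w(u, U) = 5 + (0 + (1/(2*u))*U) = 5 + (0 + U/(2*u)) = 5 + U/(2*u))
(w(22, (2*(-5))*1) + 1479)² = ((5 + (½)*((2*(-5))*1)/22) + 1479)² = ((5 + (½)*(-10*1)*(1/22)) + 1479)² = ((5 + (½)*(-10)*(1/22)) + 1479)² = ((5 - 5/22) + 1479)² = (105/22 + 1479)² = (32643/22)² = 1065565449/484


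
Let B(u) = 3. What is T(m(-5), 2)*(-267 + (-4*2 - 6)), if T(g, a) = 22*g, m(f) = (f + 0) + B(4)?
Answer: 12364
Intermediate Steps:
m(f) = 3 + f (m(f) = (f + 0) + 3 = f + 3 = 3 + f)
T(m(-5), 2)*(-267 + (-4*2 - 6)) = (22*(3 - 5))*(-267 + (-4*2 - 6)) = (22*(-2))*(-267 + (-8 - 6)) = -44*(-267 - 14) = -44*(-281) = 12364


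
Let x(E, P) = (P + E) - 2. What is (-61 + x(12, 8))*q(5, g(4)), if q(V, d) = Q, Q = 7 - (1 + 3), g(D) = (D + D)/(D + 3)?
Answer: -129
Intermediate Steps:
x(E, P) = -2 + E + P (x(E, P) = (E + P) - 2 = -2 + E + P)
g(D) = 2*D/(3 + D) (g(D) = (2*D)/(3 + D) = 2*D/(3 + D))
Q = 3 (Q = 7 - 1*4 = 7 - 4 = 3)
q(V, d) = 3
(-61 + x(12, 8))*q(5, g(4)) = (-61 + (-2 + 12 + 8))*3 = (-61 + 18)*3 = -43*3 = -129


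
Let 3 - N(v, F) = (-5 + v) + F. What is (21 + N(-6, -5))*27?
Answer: 1080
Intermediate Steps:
N(v, F) = 8 - F - v (N(v, F) = 3 - ((-5 + v) + F) = 3 - (-5 + F + v) = 3 + (5 - F - v) = 8 - F - v)
(21 + N(-6, -5))*27 = (21 + (8 - 1*(-5) - 1*(-6)))*27 = (21 + (8 + 5 + 6))*27 = (21 + 19)*27 = 40*27 = 1080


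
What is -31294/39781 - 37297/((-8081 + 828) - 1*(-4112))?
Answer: 1385417503/124952121 ≈ 11.088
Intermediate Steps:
-31294/39781 - 37297/((-8081 + 828) - 1*(-4112)) = -31294*1/39781 - 37297/(-7253 + 4112) = -31294/39781 - 37297/(-3141) = -31294/39781 - 37297*(-1/3141) = -31294/39781 + 37297/3141 = 1385417503/124952121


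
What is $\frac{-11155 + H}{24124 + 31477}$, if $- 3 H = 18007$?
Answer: $- \frac{51472}{166803} \approx -0.30858$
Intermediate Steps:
$H = - \frac{18007}{3}$ ($H = \left(- \frac{1}{3}\right) 18007 = - \frac{18007}{3} \approx -6002.3$)
$\frac{-11155 + H}{24124 + 31477} = \frac{-11155 - \frac{18007}{3}}{24124 + 31477} = - \frac{51472}{3 \cdot 55601} = \left(- \frac{51472}{3}\right) \frac{1}{55601} = - \frac{51472}{166803}$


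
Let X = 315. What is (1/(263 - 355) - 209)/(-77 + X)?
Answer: -2747/3128 ≈ -0.87820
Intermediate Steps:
(1/(263 - 355) - 209)/(-77 + X) = (1/(263 - 355) - 209)/(-77 + 315) = (1/(-92) - 209)/238 = (-1/92 - 209)*(1/238) = -19229/92*1/238 = -2747/3128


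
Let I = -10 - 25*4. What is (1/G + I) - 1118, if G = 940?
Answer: -1154319/940 ≈ -1228.0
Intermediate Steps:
I = -110 (I = -10 - 100 = -110)
(1/G + I) - 1118 = (1/940 - 110) - 1118 = -103399/940 - 1118 = -1154319/940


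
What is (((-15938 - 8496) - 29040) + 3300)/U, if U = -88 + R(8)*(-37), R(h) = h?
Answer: 25087/192 ≈ 130.66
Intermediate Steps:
U = -384 (U = -88 + 8*(-37) = -88 - 296 = -384)
(((-15938 - 8496) - 29040) + 3300)/U = (((-15938 - 8496) - 29040) + 3300)/(-384) = ((-24434 - 29040) + 3300)*(-1/384) = (-53474 + 3300)*(-1/384) = -50174*(-1/384) = 25087/192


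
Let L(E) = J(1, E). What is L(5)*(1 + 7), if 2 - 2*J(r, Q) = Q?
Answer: -12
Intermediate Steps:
J(r, Q) = 1 - Q/2
L(E) = 1 - E/2
L(5)*(1 + 7) = (1 - ½*5)*(1 + 7) = (1 - 5/2)*8 = -3/2*8 = -12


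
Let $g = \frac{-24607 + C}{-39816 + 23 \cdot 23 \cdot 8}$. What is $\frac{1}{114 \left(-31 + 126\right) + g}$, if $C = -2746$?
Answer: $\frac{35584}{385402073} \approx 9.233 \cdot 10^{-5}$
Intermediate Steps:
$g = \frac{27353}{35584}$ ($g = \frac{-24607 - 2746}{-39816 + 23 \cdot 23 \cdot 8} = - \frac{27353}{-39816 + 529 \cdot 8} = - \frac{27353}{-39816 + 4232} = - \frac{27353}{-35584} = \left(-27353\right) \left(- \frac{1}{35584}\right) = \frac{27353}{35584} \approx 0.76869$)
$\frac{1}{114 \left(-31 + 126\right) + g} = \frac{1}{114 \left(-31 + 126\right) + \frac{27353}{35584}} = \frac{1}{114 \cdot 95 + \frac{27353}{35584}} = \frac{1}{10830 + \frac{27353}{35584}} = \frac{1}{\frac{385402073}{35584}} = \frac{35584}{385402073}$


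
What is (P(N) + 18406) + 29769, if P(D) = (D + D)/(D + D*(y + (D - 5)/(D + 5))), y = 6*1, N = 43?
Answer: 9008773/187 ≈ 48175.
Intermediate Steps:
y = 6
P(D) = 2*D/(D + D*(6 + (-5 + D)/(5 + D))) (P(D) = (D + D)/(D + D*(6 + (D - 5)/(D + 5))) = (2*D)/(D + D*(6 + (-5 + D)/(5 + D))) = 2*D/(D + D*(6 + (-5 + D)/(5 + D))))
(P(N) + 18406) + 29769 = ((5 + 43)/(15 + 4*43) + 18406) + 29769 = (48/(15 + 172) + 18406) + 29769 = (48/187 + 18406) + 29769 = 3441970/187 + 29769 = 9008773/187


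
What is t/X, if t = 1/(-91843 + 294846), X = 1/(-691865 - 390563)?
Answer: -1082428/203003 ≈ -5.3321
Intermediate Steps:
X = -1/1082428 (X = 1/(-1082428) = -1/1082428 ≈ -9.2385e-7)
t = 1/203003 ≈ 4.9260e-6
t/X = 1/(203003*(-1/1082428)) = (1/203003)*(-1082428) = -1082428/203003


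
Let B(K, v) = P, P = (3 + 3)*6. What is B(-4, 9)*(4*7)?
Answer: 1008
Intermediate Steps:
P = 36 (P = 6*6 = 36)
B(K, v) = 36
B(-4, 9)*(4*7) = 36*(4*7) = 36*28 = 1008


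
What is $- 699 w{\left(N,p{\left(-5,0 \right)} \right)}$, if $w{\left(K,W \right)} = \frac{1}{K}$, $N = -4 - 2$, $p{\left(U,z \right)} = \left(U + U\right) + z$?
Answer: $\frac{233}{2} \approx 116.5$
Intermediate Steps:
$p{\left(U,z \right)} = z + 2 U$ ($p{\left(U,z \right)} = 2 U + z = z + 2 U$)
$N = -6$
$- 699 w{\left(N,p{\left(-5,0 \right)} \right)} = - \frac{699}{-6} = \left(-699\right) \left(- \frac{1}{6}\right) = \frac{233}{2}$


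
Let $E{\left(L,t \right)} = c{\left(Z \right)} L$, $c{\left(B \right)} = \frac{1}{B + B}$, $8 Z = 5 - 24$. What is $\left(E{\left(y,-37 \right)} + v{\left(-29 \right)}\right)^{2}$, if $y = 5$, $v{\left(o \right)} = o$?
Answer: $\frac{326041}{361} \approx 903.16$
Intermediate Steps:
$Z = - \frac{19}{8}$ ($Z = \frac{5 - 24}{8} = \frac{1}{8} \left(-19\right) = - \frac{19}{8} \approx -2.375$)
$c{\left(B \right)} = \frac{1}{2 B}$
$E{\left(L,t \right)} = - \frac{4 L}{19}$ ($E{\left(L,t \right)} = \frac{1}{2 \left(- \frac{19}{8}\right)} L = \frac{1}{2} \left(- \frac{8}{19}\right) L = - \frac{4 L}{19}$)
$\left(E{\left(y,-37 \right)} + v{\left(-29 \right)}\right)^{2} = \left(\left(- \frac{4}{19}\right) 5 - 29\right)^{2} = \left(- \frac{20}{19} - 29\right)^{2} = \left(- \frac{571}{19}\right)^{2} = \frac{326041}{361}$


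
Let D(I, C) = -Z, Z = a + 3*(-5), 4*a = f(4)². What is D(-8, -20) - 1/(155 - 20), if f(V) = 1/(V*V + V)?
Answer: 647653/43200 ≈ 14.992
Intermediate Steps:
f(V) = 1/(V + V²) (f(V) = 1/(V² + V) = 1/(V + V²))
a = 1/1600 (a = (1/(4*(1 + 4)))²/4 = ((¼)/5)²/4 = ((¼)*(⅕))²/4 = (1/20)²/4 = (¼)*(1/400) = 1/1600 ≈ 0.00062500)
Z = -23999/1600 (Z = 1/1600 + 3*(-5) = 1/1600 - 15 = -23999/1600 ≈ -14.999)
D(I, C) = 23999/1600 (D(I, C) = -1*(-23999/1600) = 23999/1600)
D(-8, -20) - 1/(155 - 20) = 23999/1600 - 1/(155 - 20) = 23999/1600 - 1/135 = 647653/43200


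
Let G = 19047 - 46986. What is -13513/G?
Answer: 13513/27939 ≈ 0.48366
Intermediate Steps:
G = -27939
-13513/G = -13513/(-27939) = -13513*(-1/27939) = 13513/27939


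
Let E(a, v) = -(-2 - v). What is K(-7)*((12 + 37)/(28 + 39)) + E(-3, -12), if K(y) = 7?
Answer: -327/67 ≈ -4.8806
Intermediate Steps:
E(a, v) = 2 + v
K(-7)*((12 + 37)/(28 + 39)) + E(-3, -12) = 7*((12 + 37)/(28 + 39)) + (2 - 12) = 7*(49/67) - 10 = 343/67 - 10 = -327/67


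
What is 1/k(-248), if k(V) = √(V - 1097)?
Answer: -I*√1345/1345 ≈ -0.027267*I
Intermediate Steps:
k(V) = √(-1097 + V)
1/k(-248) = 1/(√(-1097 - 248)) = 1/(√(-1345)) = 1/(I*√1345) = -I*√1345/1345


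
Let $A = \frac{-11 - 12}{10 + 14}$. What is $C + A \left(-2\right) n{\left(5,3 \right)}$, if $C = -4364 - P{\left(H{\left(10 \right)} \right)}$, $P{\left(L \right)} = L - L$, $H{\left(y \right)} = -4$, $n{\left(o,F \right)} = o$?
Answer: $- \frac{52253}{12} \approx -4354.4$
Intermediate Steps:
$P{\left(L \right)} = 0$
$A = - \frac{23}{24} \approx -0.95833$
$C = -4364$ ($C = -4364 - 0 = -4364 + 0 = -4364$)
$C + A \left(-2\right) n{\left(5,3 \right)} = -4364 + \left(- \frac{23}{24}\right) \left(-2\right) 5 = -4364 + \frac{23}{12} \cdot 5 = -4364 + \frac{115}{12} = - \frac{52253}{12}$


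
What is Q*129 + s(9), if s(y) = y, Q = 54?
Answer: 6975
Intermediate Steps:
Q*129 + s(9) = 54*129 + 9 = 6966 + 9 = 6975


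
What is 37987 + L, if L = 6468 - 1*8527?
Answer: 35928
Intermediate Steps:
L = -2059 (L = 6468 - 8527 = -2059)
37987 + L = 37987 - 2059 = 35928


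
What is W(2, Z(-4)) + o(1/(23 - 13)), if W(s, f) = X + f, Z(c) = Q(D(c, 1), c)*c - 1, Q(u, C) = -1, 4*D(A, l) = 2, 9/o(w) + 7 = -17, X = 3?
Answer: 45/8 ≈ 5.6250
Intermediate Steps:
o(w) = -3/8 (o(w) = 9/(-7 - 17) = 9/(-24) = 9*(-1/24) = -3/8)
D(A, l) = ½ (D(A, l) = (¼)*2 = ½)
Z(c) = -1 - c (Z(c) = -c - 1 = -1 - c)
W(s, f) = 3 + f
W(2, Z(-4)) + o(1/(23 - 13)) = (3 + (-1 - 1*(-4))) - 3/8 = (3 + (-1 + 4)) - 3/8 = (3 + 3) - 3/8 = 6 - 3/8 = 45/8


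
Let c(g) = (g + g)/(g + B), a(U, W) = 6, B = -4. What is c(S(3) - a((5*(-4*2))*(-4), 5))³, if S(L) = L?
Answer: 216/343 ≈ 0.62974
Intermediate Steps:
c(g) = 2*g/(-4 + g) (c(g) = (g + g)/(g - 4) = (2*g)/(-4 + g) = 2*g/(-4 + g))
c(S(3) - a((5*(-4*2))*(-4), 5))³ = (2*(3 - 1*6)/(-4 + (3 - 1*6)))³ = (2*(3 - 6)/(-4 + (3 - 6)))³ = (2*(-3)/(-4 - 3))³ = (2*(-3)/(-7))³ = (2*(-3)*(-⅐))³ = (6/7)³ = 216/343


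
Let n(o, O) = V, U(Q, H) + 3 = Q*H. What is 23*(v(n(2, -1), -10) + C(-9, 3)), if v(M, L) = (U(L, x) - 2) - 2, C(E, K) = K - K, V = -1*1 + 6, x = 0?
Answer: -161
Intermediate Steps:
U(Q, H) = -3 + H*Q (U(Q, H) = -3 + Q*H = -3 + H*Q)
V = 5 (V = -1 + 6 = 5)
C(E, K) = 0
n(o, O) = 5
v(M, L) = -7 (v(M, L) = ((-3 + 0*L) - 2) - 2 = ((-3 + 0) - 2) - 2 = (-3 - 2) - 2 = -5 - 2 = -7)
23*(v(n(2, -1), -10) + C(-9, 3)) = 23*(-7 + 0) = 23*(-7) = -161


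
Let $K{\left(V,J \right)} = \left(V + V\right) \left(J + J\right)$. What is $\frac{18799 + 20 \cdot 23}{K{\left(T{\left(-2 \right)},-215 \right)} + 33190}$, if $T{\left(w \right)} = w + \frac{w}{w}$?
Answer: $\frac{19259}{34050} \approx 0.56561$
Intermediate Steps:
$T{\left(w \right)} = 1 + w$ ($T{\left(w \right)} = w + 1 = 1 + w$)
$K{\left(V,J \right)} = 4 J V$ ($K{\left(V,J \right)} = 2 V 2 J = 4 J V$)
$\frac{18799 + 20 \cdot 23}{K{\left(T{\left(-2 \right)},-215 \right)} + 33190} = \frac{18799 + 20 \cdot 23}{4 \left(-215\right) \left(1 - 2\right) + 33190} = \frac{18799 + 460}{4 \left(-215\right) \left(-1\right) + 33190} = \frac{19259}{860 + 33190} = \frac{19259}{34050}$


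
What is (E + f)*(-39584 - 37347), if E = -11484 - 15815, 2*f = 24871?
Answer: 2286927837/2 ≈ 1.1435e+9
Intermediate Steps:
f = 24871/2 (f = (1/2)*24871 = 24871/2 ≈ 12436.)
E = -27299
(E + f)*(-39584 - 37347) = (-27299 + 24871/2)*(-39584 - 37347) = -29727/2*(-76931) = 2286927837/2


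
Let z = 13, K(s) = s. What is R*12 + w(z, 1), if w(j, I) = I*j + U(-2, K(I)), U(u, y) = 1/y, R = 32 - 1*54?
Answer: -250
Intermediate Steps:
R = -22 (R = 32 - 54 = -22)
w(j, I) = 1/I + I*j (w(j, I) = I*j + 1/I = 1/I + I*j)
R*12 + w(z, 1) = -22*12 + (1/1 + 1*13) = -264 + (1 + 13) = -264 + 14 = -250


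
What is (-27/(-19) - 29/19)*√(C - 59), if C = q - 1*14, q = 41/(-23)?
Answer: -4*I*√9890/437 ≈ -0.91028*I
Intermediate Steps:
q = -41/23 (q = 41*(-1/23) = -41/23 ≈ -1.7826)
C = -363/23 (C = -41/23 - 1*14 = -41/23 - 14 = -363/23 ≈ -15.783)
(-27/(-19) - 29/19)*√(C - 59) = (-27/(-19) - 29/19)*√(-363/23 - 59) = (-27*(-1/19) - 29*1/19)*√(-1720/23) = (27/19 - 29/19)*(2*I*√9890/23) = -4*I*√9890/437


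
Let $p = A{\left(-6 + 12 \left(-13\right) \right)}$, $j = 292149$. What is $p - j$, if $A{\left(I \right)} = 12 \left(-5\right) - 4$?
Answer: $-292213$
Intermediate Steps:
$A{\left(I \right)} = -64$ ($A{\left(I \right)} = -60 - 4 = -64$)
$p = -64$
$p - j = -64 - 292149 = -292213$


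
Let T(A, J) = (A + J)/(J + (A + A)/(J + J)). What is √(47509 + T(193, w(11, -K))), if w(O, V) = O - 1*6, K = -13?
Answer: 4*√35281774/109 ≈ 217.98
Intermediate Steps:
w(O, V) = -6 + O (w(O, V) = O - 6 = -6 + O)
T(A, J) = (A + J)/(J + A/J) (T(A, J) = (A + J)/(J + (2*A)/((2*J))) = (A + J)/(J + (2*A)*(1/(2*J))) = (A + J)/(J + A/J))
√(47509 + T(193, w(11, -K))) = √(47509 + (-6 + 11)*(193 + (-6 + 11))/(193 + (-6 + 11)²)) = √(47509 + 5*(193 + 5)/(193 + 5²)) = √(47509 + 5*198/(193 + 25)) = √(47509 + 5*198/218) = √(47509 + 5*(1/218)*198) = √(47509 + 495/109) = √(5178976/109) = 4*√35281774/109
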